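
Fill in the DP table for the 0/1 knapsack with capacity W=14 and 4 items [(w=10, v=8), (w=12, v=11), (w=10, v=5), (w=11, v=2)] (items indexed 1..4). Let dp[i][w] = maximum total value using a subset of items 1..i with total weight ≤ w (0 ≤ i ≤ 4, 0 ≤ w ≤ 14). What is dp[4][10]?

i\w   0   1   2   3   4   5   6   7   8   9  10  11  12  13  14
  0   0   0   0   0   0   0   0   0   0   0   0   0   0   0   0
  1   0   0   0   0   0   0   0   0   0   0   8   8   8   8   8
  2   0   0   0   0   0   0   0   0   0   0   8   8  11  11  11
  3   0   0   0   0   0   0   0   0   0   0   8   8  11  11  11
  4   0   0   0   0   0   0   0   0   0   0   8   8  11  11  11

8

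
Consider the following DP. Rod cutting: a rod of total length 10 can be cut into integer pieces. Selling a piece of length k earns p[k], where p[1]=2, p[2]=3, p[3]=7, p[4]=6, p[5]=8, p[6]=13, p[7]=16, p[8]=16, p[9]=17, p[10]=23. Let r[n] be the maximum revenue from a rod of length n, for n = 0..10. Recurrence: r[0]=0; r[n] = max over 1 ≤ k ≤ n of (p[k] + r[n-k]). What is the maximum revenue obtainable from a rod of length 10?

   n    0    1    2    3    4    5    6    7    8    9   10
r[n]    0    2    4    7    9   11   14   16   18   21   23

23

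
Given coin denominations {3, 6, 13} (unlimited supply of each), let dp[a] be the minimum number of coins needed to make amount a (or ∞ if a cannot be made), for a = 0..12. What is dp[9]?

2

 a  0  1  2  3  4  5  6  7  8  9 10 11 12
dp  0  -  -  1  -  -  1  -  -  2  -  -  2
(- denotes ∞ / unreachable)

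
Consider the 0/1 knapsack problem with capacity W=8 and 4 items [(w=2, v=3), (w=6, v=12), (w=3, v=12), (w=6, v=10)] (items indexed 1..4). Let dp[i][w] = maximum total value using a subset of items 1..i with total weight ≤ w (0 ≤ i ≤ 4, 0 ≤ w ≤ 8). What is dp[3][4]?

i\w   0   1   2   3   4   5   6   7   8
  0   0   0   0   0   0   0   0   0   0
  1   0   0   3   3   3   3   3   3   3
  2   0   0   3   3   3   3  12  12  15
  3   0   0   3  12  12  15  15  15  15
  4   0   0   3  12  12  15  15  15  15

12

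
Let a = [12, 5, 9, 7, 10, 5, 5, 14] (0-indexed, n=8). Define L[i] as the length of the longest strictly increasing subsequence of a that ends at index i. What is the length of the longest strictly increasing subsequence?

   i    0    1    2    3    4    5    6    7
a[i]   12    5    9    7   10    5    5   14
L[i]    1    1    2    2    3    1    1    4

4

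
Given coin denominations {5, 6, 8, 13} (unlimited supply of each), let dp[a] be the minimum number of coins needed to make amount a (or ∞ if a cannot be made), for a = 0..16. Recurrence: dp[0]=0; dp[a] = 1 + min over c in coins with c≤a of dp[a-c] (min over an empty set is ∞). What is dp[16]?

 a  0  1  2  3  4  5  6  7  8  9 10 11 12 13 14 15 16
dp  0  -  -  -  -  1  1  -  1  -  2  2  2  1  2  3  2
(- denotes ∞ / unreachable)

2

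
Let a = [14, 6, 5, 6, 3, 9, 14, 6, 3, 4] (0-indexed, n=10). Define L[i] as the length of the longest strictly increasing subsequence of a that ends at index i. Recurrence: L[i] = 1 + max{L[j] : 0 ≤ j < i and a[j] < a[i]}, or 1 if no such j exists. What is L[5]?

3

   i    0    1    2    3    4    5    6    7    8    9
a[i]   14    6    5    6    3    9   14    6    3    4
L[i]    1    1    1    2    1    3    4    2    1    2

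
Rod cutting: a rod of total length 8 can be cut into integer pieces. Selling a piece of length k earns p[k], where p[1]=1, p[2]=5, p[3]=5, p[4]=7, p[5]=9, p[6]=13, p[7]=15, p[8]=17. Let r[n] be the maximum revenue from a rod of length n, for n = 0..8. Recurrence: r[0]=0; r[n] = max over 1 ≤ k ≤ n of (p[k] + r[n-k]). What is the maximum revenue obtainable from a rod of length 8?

   n    0    1    2    3    4    5    6    7    8
r[n]    0    1    5    6   10   11   15   16   20

20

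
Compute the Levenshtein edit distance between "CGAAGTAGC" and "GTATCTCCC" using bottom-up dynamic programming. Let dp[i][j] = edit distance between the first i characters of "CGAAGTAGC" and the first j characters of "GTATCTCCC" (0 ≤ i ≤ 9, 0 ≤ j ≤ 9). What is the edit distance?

   ''  G  T  A  T  C  T  C  C  C
''  0  1  2  3  4  5  6  7  8  9
 C  1  1  2  3  4  4  5  6  7  8
 G  2  1  2  3  4  5  5  6  7  8
 A  3  2  2  2  3  4  5  6  7  8
 A  4  3  3  2  3  4  5  6  7  8
 G  5  4  4  3  3  4  5  6  7  8
 T  6  5  4  4  3  4  4  5  6  7
 A  7  6  5  4  4  4  5  5  6  7
 G  8  7  6  5  5  5  5  6  6  7
 C  9  8  7  6  6  5  6  5  6  6

6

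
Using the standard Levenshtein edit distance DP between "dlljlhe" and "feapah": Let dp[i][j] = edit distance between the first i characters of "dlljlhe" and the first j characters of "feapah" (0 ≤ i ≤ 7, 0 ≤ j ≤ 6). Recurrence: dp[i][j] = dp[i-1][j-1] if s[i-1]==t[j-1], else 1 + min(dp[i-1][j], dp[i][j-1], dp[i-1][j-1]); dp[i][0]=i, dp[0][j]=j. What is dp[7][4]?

   ''  f  e  a  p  a  h
''  0  1  2  3  4  5  6
 d  1  1  2  3  4  5  6
 l  2  2  2  3  4  5  6
 l  3  3  3  3  4  5  6
 j  4  4  4  4  4  5  6
 l  5  5  5  5  5  5  6
 h  6  6  6  6  6  6  5
 e  7  7  6  7  7  7  6

7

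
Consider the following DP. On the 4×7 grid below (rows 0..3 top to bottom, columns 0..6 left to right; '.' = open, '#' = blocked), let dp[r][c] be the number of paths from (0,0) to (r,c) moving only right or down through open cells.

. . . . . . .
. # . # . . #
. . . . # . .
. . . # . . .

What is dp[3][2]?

4

r\c   0   1   2   3   4   5   6
  0   1   1   1   1   1   1   1
  1   1   0   1   0   1   2   0
  2   1   1   2   2   0   2   2
  3   1   2   4   0   0   2   4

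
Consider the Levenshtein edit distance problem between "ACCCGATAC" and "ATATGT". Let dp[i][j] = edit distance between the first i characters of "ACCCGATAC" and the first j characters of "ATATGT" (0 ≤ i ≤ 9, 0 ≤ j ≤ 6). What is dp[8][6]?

   ''  A  T  A  T  G  T
''  0  1  2  3  4  5  6
 A  1  0  1  2  3  4  5
 C  2  1  1  2  3  4  5
 C  3  2  2  2  3  4  5
 C  4  3  3  3  3  4  5
 G  5  4  4  4  4  3  4
 A  6  5  5  4  5  4  4
 T  7  6  5  5  4  5  4
 A  8  7  6  5  5  5  5
 C  9  8  7  6  6  6  6

5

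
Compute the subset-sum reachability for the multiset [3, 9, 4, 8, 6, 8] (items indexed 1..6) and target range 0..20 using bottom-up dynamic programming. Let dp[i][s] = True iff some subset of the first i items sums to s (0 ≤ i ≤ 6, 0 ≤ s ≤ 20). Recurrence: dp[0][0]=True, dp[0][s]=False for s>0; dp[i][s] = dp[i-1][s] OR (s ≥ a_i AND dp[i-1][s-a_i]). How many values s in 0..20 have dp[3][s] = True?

i\s   0   1   2   3   4   5   6   7   8   9  10  11  12  13  14  15  16  17  18  19  20
  0   T   F   F   F   F   F   F   F   F   F   F   F   F   F   F   F   F   F   F   F   F
  1   T   F   F   T   F   F   F   F   F   F   F   F   F   F   F   F   F   F   F   F   F
  2   T   F   F   T   F   F   F   F   F   T   F   F   T   F   F   F   F   F   F   F   F
  3   T   F   F   T   T   F   F   T   F   T   F   F   T   T   F   F   T   F   F   F   F
  4   T   F   F   T   T   F   F   T   T   T   F   T   T   T   F   T   T   T   F   F   T
  5   T   F   F   T   T   F   T   T   T   T   T   T   T   T   T   T   T   T   T   T   T
  6   T   F   F   T   T   F   T   T   T   T   T   T   T   T   T   T   T   T   T   T   T

8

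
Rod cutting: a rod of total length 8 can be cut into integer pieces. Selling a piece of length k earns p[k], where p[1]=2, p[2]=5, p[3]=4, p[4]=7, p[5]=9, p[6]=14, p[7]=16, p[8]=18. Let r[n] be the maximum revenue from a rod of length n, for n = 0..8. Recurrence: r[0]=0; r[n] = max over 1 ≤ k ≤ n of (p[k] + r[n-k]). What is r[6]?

   n    0    1    2    3    4    5    6    7    8
r[n]    0    2    5    7   10   12   15   17   20

15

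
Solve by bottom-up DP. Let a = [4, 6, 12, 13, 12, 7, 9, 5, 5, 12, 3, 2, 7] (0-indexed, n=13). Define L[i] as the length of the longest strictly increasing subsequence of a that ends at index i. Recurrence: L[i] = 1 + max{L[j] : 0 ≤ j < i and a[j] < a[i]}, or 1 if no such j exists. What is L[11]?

   i    0    1    2    3    4    5    6    7    8    9   10   11   12
a[i]    4    6   12   13   12    7    9    5    5   12    3    2    7
L[i]    1    2    3    4    3    3    4    2    2    5    1    1    3

1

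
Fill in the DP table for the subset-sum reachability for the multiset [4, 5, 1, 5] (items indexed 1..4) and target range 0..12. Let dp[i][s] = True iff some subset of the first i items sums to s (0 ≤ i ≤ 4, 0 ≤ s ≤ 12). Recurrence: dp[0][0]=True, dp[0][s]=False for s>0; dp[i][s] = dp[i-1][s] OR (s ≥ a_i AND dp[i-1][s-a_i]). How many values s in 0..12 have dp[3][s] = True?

i\s   0   1   2   3   4   5   6   7   8   9  10  11  12
  0   T   F   F   F   F   F   F   F   F   F   F   F   F
  1   T   F   F   F   T   F   F   F   F   F   F   F   F
  2   T   F   F   F   T   T   F   F   F   T   F   F   F
  3   T   T   F   F   T   T   T   F   F   T   T   F   F
  4   T   T   F   F   T   T   T   F   F   T   T   T   F

7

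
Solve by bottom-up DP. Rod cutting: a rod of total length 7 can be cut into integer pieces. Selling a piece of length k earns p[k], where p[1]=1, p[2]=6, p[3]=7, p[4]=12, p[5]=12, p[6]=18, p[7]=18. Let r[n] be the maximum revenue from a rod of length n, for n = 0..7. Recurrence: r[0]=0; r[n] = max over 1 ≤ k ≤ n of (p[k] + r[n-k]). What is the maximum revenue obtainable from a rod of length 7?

19

   n    0    1    2    3    4    5    6    7
r[n]    0    1    6    7   12   13   18   19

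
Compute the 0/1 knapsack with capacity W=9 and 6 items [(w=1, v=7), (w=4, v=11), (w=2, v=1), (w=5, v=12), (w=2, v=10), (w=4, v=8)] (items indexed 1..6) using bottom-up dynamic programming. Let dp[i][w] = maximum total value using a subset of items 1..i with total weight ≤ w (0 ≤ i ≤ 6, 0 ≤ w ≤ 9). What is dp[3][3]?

i\w   0   1   2   3   4   5   6   7   8   9
  0   0   0   0   0   0   0   0   0   0   0
  1   0   7   7   7   7   7   7   7   7   7
  2   0   7   7   7  11  18  18  18  18  18
  3   0   7   7   8  11  18  18  19  19  19
  4   0   7   7   8  11  18  19  19  20  23
  5   0   7  10  17  17  18  21  28  29  29
  6   0   7  10  17  17  18  21  28  29  29

8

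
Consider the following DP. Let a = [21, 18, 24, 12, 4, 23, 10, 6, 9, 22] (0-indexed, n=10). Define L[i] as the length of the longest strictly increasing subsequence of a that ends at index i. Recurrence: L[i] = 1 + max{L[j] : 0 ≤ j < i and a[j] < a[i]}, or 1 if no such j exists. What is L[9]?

   i    0    1    2    3    4    5    6    7    8    9
a[i]   21   18   24   12    4   23   10    6    9   22
L[i]    1    1    2    1    1    2    2    2    3    4

4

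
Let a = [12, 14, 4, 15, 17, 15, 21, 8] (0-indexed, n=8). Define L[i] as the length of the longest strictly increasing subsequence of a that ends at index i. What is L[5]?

3

   i    0    1    2    3    4    5    6    7
a[i]   12   14    4   15   17   15   21    8
L[i]    1    2    1    3    4    3    5    2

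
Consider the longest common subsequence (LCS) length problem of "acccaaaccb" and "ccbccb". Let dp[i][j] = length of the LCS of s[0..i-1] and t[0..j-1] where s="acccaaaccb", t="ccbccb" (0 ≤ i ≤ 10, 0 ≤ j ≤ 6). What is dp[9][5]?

   ''  c  c  b  c  c  b
''  0  0  0  0  0  0  0
 a  0  0  0  0  0  0  0
 c  0  1  1  1  1  1  1
 c  0  1  2  2  2  2  2
 c  0  1  2  2  3  3  3
 a  0  1  2  2  3  3  3
 a  0  1  2  2  3  3  3
 a  0  1  2  2  3  3  3
 c  0  1  2  2  3  4  4
 c  0  1  2  2  3  4  4
 b  0  1  2  3  3  4  5

4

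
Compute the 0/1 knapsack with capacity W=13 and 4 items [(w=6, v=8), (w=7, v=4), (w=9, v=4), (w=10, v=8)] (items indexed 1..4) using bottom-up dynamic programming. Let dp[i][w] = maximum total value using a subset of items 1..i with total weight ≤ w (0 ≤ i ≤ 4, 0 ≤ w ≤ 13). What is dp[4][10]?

i\w   0   1   2   3   4   5   6   7   8   9  10  11  12  13
  0   0   0   0   0   0   0   0   0   0   0   0   0   0   0
  1   0   0   0   0   0   0   8   8   8   8   8   8   8   8
  2   0   0   0   0   0   0   8   8   8   8   8   8   8  12
  3   0   0   0   0   0   0   8   8   8   8   8   8   8  12
  4   0   0   0   0   0   0   8   8   8   8   8   8   8  12

8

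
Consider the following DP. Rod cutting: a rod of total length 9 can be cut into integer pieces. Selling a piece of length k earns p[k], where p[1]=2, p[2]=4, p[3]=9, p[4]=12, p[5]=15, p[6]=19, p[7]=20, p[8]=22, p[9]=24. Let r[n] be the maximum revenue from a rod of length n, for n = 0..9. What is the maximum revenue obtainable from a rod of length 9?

28

   n    0    1    2    3    4    5    6    7    8    9
r[n]    0    2    4    9   12   15   19   21   24   28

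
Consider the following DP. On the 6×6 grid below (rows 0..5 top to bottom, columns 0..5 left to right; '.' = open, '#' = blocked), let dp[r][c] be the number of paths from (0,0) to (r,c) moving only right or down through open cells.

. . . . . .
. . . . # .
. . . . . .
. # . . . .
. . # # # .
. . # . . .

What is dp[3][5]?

37

r\c   0   1   2   3   4   5
  0   1   1   1   1   1   1
  1   1   2   3   4   0   1
  2   1   3   6  10  10  11
  3   1   0   6  16  26  37
  4   1   1   0   0   0  37
  5   1   2   0   0   0  37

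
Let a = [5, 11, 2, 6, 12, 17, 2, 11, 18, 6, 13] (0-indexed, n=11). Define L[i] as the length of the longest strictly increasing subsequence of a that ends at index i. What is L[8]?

5

   i    0    1    2    3    4    5    6    7    8    9   10
a[i]    5   11    2    6   12   17    2   11   18    6   13
L[i]    1    2    1    2    3    4    1    3    5    2    4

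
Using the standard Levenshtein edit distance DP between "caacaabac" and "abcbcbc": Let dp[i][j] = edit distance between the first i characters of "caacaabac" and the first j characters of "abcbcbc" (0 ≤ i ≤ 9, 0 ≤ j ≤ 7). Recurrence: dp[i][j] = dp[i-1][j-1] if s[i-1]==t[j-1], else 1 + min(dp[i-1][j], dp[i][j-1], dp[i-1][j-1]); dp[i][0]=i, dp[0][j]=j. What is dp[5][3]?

   ''  a  b  c  b  c  b  c
''  0  1  2  3  4  5  6  7
 c  1  1  2  2  3  4  5  6
 a  2  1  2  3  3  4  5  6
 a  3  2  2  3  4  4  5  6
 c  4  3  3  2  3  4  5  5
 a  5  4  4  3  3  4  5  6
 a  6  5  5  4  4  4  5  6
 b  7  6  5  5  4  5  4  5
 a  8  7  6  6  5  5  5  5
 c  9  8  7  6  6  5  6  5

3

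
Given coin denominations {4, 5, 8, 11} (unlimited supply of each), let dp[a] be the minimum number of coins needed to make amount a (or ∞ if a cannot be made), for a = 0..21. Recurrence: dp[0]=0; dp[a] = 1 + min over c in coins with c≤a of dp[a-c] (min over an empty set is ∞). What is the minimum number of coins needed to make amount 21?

 a  0  1  2  3  4  5  6  7  8  9 10 11 12 13 14 15 16 17 18 19 20 21
dp  0  -  -  -  1  1  -  -  1  2  2  1  2  2  3  2  2  3  3  2  3  3
(- denotes ∞ / unreachable)

3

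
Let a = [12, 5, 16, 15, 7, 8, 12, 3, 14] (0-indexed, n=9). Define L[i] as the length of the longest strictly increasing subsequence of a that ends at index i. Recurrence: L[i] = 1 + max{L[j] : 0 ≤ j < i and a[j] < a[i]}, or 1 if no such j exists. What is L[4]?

   i    0    1    2    3    4    5    6    7    8
a[i]   12    5   16   15    7    8   12    3   14
L[i]    1    1    2    2    2    3    4    1    5

2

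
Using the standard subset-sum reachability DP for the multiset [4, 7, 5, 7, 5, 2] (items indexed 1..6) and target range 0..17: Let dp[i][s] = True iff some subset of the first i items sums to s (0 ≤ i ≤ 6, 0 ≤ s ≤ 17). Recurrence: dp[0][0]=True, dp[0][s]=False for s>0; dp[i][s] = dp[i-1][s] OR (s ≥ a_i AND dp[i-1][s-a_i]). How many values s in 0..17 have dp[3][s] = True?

i\s   0   1   2   3   4   5   6   7   8   9  10  11  12  13  14  15  16  17
  0   T   F   F   F   F   F   F   F   F   F   F   F   F   F   F   F   F   F
  1   T   F   F   F   T   F   F   F   F   F   F   F   F   F   F   F   F   F
  2   T   F   F   F   T   F   F   T   F   F   F   T   F   F   F   F   F   F
  3   T   F   F   F   T   T   F   T   F   T   F   T   T   F   F   F   T   F
  4   T   F   F   F   T   T   F   T   F   T   F   T   T   F   T   F   T   F
  5   T   F   F   F   T   T   F   T   F   T   T   T   T   F   T   F   T   T
  6   T   F   T   F   T   T   T   T   F   T   T   T   T   T   T   F   T   T

8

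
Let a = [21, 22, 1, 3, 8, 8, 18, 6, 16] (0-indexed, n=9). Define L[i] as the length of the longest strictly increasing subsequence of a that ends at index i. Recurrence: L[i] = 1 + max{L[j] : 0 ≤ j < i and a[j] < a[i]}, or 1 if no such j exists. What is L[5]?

3

   i    0    1    2    3    4    5    6    7    8
a[i]   21   22    1    3    8    8   18    6   16
L[i]    1    2    1    2    3    3    4    3    4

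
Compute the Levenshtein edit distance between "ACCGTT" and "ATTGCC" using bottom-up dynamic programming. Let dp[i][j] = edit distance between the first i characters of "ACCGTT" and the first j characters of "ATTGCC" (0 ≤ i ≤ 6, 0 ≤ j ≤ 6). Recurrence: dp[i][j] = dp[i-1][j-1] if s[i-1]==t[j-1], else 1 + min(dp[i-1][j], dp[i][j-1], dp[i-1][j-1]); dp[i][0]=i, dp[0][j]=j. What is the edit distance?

   ''  A  T  T  G  C  C
''  0  1  2  3  4  5  6
 A  1  0  1  2  3  4  5
 C  2  1  1  2  3  3  4
 C  3  2  2  2  3  3  3
 G  4  3  3  3  2  3  4
 T  5  4  3  3  3  3  4
 T  6  5  4  3  4  4  4

4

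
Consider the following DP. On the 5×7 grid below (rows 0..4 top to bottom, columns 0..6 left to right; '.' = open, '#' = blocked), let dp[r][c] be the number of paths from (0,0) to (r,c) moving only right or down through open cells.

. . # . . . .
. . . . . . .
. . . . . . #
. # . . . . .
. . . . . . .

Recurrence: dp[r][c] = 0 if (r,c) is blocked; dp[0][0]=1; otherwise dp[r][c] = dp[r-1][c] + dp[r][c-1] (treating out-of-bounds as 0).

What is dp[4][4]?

39

r\c   0   1   2   3   4   5   6
  0   1   1   0   0   0   0   0
  1   1   2   2   2   2   2   2
  2   1   3   5   7   9  11   0
  3   1   0   5  12  21  32  32
  4   1   1   6  18  39  71 103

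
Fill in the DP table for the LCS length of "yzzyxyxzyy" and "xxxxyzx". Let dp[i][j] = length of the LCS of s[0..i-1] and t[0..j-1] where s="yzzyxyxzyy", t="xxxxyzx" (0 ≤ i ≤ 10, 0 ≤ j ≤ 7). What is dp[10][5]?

3

   ''  x  x  x  x  y  z  x
''  0  0  0  0  0  0  0  0
 y  0  0  0  0  0  1  1  1
 z  0  0  0  0  0  1  2  2
 z  0  0  0  0  0  1  2  2
 y  0  0  0  0  0  1  2  2
 x  0  1  1  1  1  1  2  3
 y  0  1  1  1  1  2  2  3
 x  0  1  2  2  2  2  2  3
 z  0  1  2  2  2  2  3  3
 y  0  1  2  2  2  3  3  3
 y  0  1  2  2  2  3  3  3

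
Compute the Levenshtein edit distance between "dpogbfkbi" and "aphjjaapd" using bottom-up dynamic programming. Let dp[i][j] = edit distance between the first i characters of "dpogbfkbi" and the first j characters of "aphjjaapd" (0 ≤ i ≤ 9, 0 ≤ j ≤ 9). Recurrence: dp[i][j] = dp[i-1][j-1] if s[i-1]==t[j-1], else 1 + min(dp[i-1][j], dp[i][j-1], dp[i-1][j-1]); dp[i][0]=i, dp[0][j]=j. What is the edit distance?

8

   ''  a  p  h  j  j  a  a  p  d
''  0  1  2  3  4  5  6  7  8  9
 d  1  1  2  3  4  5  6  7  8  8
 p  2  2  1  2  3  4  5  6  7  8
 o  3  3  2  2  3  4  5  6  7  8
 g  4  4  3  3  3  4  5  6  7  8
 b  5  5  4  4  4  4  5  6  7  8
 f  6  6  5  5  5  5  5  6  7  8
 k  7  7  6  6  6  6  6  6  7  8
 b  8  8  7  7  7  7  7  7  7  8
 i  9  9  8  8  8  8  8  8  8  8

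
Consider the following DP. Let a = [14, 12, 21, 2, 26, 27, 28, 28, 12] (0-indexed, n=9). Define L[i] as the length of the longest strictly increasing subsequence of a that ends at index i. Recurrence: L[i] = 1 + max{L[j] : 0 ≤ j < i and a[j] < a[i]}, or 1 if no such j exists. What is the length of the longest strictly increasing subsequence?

   i    0    1    2    3    4    5    6    7    8
a[i]   14   12   21    2   26   27   28   28   12
L[i]    1    1    2    1    3    4    5    5    2

5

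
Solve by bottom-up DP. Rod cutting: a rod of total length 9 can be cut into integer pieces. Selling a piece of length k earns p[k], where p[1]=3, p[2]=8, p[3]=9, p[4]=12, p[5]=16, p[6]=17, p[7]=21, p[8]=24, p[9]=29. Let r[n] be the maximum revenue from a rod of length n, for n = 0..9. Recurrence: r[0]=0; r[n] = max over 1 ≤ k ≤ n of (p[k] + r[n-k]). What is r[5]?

   n    0    1    2    3    4    5    6    7    8    9
r[n]    0    3    8   11   16   19   24   27   32   35

19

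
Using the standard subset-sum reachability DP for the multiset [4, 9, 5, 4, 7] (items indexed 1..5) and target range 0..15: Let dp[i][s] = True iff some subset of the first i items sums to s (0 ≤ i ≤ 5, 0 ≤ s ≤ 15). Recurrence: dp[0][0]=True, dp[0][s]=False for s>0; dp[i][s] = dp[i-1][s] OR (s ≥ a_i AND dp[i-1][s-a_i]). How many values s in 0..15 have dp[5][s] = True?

11

i\s   0   1   2   3   4   5   6   7   8   9  10  11  12  13  14  15
  0   T   F   F   F   F   F   F   F   F   F   F   F   F   F   F   F
  1   T   F   F   F   T   F   F   F   F   F   F   F   F   F   F   F
  2   T   F   F   F   T   F   F   F   F   T   F   F   F   T   F   F
  3   T   F   F   F   T   T   F   F   F   T   F   F   F   T   T   F
  4   T   F   F   F   T   T   F   F   T   T   F   F   F   T   T   F
  5   T   F   F   F   T   T   F   T   T   T   F   T   T   T   T   T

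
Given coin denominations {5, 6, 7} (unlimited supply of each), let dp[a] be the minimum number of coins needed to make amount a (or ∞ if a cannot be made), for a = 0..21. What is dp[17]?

 a  0  1  2  3  4  5  6  7  8  9 10 11 12 13 14 15 16 17 18 19 20 21
dp  0  -  -  -  -  1  1  1  -  -  2  2  2  2  2  3  3  3  3  3  3  3
(- denotes ∞ / unreachable)

3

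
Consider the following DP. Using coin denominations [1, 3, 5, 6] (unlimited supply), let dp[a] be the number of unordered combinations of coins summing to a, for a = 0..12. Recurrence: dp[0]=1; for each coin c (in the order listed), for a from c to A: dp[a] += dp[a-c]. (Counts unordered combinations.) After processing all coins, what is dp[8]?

6

after  coin     0     1     2     3     4     5     6     7     8     9    10    11    12
          1     1     1     1     1     1     1     1     1     1     1     1     1     1
          3     1     1     1     2     2     2     3     3     3     4     4     4     5
          5     1     1     1     2     2     3     4     4     5     6     7     8     9
          6     1     1     1     2     2     3     5     5     6     8     9    11    14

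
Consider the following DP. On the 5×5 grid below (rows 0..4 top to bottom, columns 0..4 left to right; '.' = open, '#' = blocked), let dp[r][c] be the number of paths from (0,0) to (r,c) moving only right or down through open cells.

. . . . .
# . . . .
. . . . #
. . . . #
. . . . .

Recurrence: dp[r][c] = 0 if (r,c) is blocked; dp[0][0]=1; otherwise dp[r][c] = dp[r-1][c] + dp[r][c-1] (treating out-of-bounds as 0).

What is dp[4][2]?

r\c   0   1   2   3   4
  0   1   1   1   1   1
  1   0   1   2   3   4
  2   0   1   3   6   0
  3   0   1   4  10   0
  4   0   1   5  15  15

5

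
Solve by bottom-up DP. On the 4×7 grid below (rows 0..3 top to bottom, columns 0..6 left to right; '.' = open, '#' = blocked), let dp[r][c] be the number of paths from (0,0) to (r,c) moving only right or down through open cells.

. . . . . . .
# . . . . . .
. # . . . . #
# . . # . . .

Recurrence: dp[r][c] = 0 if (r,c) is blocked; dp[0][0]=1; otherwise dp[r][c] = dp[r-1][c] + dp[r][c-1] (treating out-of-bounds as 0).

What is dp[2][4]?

r\c   0   1   2   3   4   5   6
  0   1   1   1   1   1   1   1
  1   0   1   2   3   4   5   6
  2   0   0   2   5   9  14   0
  3   0   0   2   0   9  23  23

9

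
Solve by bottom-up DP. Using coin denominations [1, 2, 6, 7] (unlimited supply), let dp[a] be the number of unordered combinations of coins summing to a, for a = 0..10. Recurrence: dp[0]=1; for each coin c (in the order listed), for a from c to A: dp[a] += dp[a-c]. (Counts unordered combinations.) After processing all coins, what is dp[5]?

after  coin     0     1     2     3     4     5     6     7     8     9    10
          1     1     1     1     1     1     1     1     1     1     1     1
          2     1     1     2     2     3     3     4     4     5     5     6
          6     1     1     2     2     3     3     5     5     7     7     9
          7     1     1     2     2     3     3     5     6     8     9    11

3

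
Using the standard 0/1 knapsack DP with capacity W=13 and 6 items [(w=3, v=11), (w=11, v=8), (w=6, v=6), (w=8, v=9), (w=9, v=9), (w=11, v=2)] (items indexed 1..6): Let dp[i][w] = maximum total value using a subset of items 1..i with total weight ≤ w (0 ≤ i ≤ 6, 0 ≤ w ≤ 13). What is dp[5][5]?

11

i\w   0   1   2   3   4   5   6   7   8   9  10  11  12  13
  0   0   0   0   0   0   0   0   0   0   0   0   0   0   0
  1   0   0   0  11  11  11  11  11  11  11  11  11  11  11
  2   0   0   0  11  11  11  11  11  11  11  11  11  11  11
  3   0   0   0  11  11  11  11  11  11  17  17  17  17  17
  4   0   0   0  11  11  11  11  11  11  17  17  20  20  20
  5   0   0   0  11  11  11  11  11  11  17  17  20  20  20
  6   0   0   0  11  11  11  11  11  11  17  17  20  20  20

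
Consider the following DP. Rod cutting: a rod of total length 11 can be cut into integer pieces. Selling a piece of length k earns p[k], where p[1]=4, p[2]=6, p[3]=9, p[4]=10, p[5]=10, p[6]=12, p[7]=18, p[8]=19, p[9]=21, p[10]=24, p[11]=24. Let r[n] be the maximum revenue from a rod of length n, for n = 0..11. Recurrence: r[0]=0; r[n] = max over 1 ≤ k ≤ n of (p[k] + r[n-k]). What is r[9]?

36

   n    0    1    2    3    4    5    6    7    8    9   10   11
r[n]    0    4    8   12   16   20   24   28   32   36   40   44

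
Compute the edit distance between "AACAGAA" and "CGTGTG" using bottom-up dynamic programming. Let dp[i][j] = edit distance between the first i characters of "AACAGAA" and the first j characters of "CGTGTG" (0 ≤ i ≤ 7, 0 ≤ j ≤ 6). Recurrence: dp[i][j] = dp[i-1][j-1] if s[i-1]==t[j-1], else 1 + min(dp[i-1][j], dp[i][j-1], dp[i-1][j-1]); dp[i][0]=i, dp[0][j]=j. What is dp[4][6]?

6

   ''  C  G  T  G  T  G
''  0  1  2  3  4  5  6
 A  1  1  2  3  4  5  6
 A  2  2  2  3  4  5  6
 C  3  2  3  3  4  5  6
 A  4  3  3  4  4  5  6
 G  5  4  3  4  4  5  5
 A  6  5  4  4  5  5  6
 A  7  6  5  5  5  6  6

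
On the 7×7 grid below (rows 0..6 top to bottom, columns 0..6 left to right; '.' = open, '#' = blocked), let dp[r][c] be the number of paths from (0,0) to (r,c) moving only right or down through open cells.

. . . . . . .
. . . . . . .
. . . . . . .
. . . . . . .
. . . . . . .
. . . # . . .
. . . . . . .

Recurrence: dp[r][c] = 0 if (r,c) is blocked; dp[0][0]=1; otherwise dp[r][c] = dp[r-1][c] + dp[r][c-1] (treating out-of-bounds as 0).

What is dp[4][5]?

126

r\c   0   1   2   3   4   5   6
  0   1   1   1   1   1   1   1
  1   1   2   3   4   5   6   7
  2   1   3   6  10  15  21  28
  3   1   4  10  20  35  56  84
  4   1   5  15  35  70 126 210
  5   1   6  21   0  70 196 406
  6   1   7  28  28  98 294 700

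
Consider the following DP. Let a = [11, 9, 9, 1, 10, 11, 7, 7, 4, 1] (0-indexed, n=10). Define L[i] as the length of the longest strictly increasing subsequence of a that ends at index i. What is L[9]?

1

   i    0    1    2    3    4    5    6    7    8    9
a[i]   11    9    9    1   10   11    7    7    4    1
L[i]    1    1    1    1    2    3    2    2    2    1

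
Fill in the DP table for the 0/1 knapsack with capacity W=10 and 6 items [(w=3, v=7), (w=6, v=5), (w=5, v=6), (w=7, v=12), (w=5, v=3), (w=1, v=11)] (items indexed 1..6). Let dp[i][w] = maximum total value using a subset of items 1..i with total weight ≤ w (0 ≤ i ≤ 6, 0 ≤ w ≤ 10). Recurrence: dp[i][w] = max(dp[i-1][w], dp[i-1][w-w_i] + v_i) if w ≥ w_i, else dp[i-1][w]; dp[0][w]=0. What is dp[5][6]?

7

i\w   0   1   2   3   4   5   6   7   8   9  10
  0   0   0   0   0   0   0   0   0   0   0   0
  1   0   0   0   7   7   7   7   7   7   7   7
  2   0   0   0   7   7   7   7   7   7  12  12
  3   0   0   0   7   7   7   7   7  13  13  13
  4   0   0   0   7   7   7   7  12  13  13  19
  5   0   0   0   7   7   7   7  12  13  13  19
  6   0  11  11  11  18  18  18  18  23  24  24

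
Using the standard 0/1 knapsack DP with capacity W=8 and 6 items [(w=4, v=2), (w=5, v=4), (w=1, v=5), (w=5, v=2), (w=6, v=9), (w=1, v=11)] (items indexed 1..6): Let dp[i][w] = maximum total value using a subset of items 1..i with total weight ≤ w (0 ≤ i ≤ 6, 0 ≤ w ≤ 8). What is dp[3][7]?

i\w   0   1   2   3   4   5   6   7   8
  0   0   0   0   0   0   0   0   0   0
  1   0   0   0   0   2   2   2   2   2
  2   0   0   0   0   2   4   4   4   4
  3   0   5   5   5   5   7   9   9   9
  4   0   5   5   5   5   7   9   9   9
  5   0   5   5   5   5   7   9  14  14
  6   0  11  16  16  16  16  18  20  25

9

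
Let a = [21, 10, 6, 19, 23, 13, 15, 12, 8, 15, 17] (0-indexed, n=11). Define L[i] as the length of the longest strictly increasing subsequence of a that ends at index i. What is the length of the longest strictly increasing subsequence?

4

   i    0    1    2    3    4    5    6    7    8    9   10
a[i]   21   10    6   19   23   13   15   12    8   15   17
L[i]    1    1    1    2    3    2    3    2    2    3    4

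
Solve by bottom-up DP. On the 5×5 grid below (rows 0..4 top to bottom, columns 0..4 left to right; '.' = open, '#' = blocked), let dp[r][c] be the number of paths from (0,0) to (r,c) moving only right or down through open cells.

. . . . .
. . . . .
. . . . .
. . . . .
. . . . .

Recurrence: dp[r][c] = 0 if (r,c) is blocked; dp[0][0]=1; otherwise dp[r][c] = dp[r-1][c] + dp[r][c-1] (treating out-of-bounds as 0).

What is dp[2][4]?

15

r\c   0   1   2   3   4
  0   1   1   1   1   1
  1   1   2   3   4   5
  2   1   3   6  10  15
  3   1   4  10  20  35
  4   1   5  15  35  70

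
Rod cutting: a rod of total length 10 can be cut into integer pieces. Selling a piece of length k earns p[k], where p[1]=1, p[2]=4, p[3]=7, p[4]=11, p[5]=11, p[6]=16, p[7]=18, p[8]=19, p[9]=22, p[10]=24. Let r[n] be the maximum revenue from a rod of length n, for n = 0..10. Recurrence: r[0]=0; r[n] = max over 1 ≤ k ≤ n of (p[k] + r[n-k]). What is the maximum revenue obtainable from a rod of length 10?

   n    0    1    2    3    4    5    6    7    8    9   10
r[n]    0    1    4    7   11   12   16   18   22   23   27

27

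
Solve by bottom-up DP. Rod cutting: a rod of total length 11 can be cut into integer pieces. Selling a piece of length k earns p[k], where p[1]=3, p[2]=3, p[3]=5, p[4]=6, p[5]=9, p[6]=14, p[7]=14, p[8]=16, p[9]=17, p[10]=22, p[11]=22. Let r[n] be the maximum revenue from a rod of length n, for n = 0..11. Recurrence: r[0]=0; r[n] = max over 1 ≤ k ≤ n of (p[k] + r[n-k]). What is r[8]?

   n    0    1    2    3    4    5    6    7    8    9   10   11
r[n]    0    3    6    9   12   15   18   21   24   27   30   33

24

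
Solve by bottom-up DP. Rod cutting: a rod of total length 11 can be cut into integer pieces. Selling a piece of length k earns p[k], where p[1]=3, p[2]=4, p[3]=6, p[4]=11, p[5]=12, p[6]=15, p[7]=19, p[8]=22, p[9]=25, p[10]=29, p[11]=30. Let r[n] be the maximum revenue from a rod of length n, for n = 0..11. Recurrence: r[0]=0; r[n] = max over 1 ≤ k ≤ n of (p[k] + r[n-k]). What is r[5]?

   n    0    1    2    3    4    5    6    7    8    9   10   11
r[n]    0    3    6    9   12   15   18   21   24   27   30   33

15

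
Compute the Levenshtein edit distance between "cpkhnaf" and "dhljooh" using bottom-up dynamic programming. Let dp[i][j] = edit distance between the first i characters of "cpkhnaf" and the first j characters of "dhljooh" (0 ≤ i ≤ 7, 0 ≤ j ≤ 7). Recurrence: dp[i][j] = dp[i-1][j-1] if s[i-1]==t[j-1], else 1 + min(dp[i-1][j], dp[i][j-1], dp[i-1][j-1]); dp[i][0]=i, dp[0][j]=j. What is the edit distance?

7

   ''  d  h  l  j  o  o  h
''  0  1  2  3  4  5  6  7
 c  1  1  2  3  4  5  6  7
 p  2  2  2  3  4  5  6  7
 k  3  3  3  3  4  5  6  7
 h  4  4  3  4  4  5  6  6
 n  5  5  4  4  5  5  6  7
 a  6  6  5  5  5  6  6  7
 f  7  7  6  6  6  6  7  7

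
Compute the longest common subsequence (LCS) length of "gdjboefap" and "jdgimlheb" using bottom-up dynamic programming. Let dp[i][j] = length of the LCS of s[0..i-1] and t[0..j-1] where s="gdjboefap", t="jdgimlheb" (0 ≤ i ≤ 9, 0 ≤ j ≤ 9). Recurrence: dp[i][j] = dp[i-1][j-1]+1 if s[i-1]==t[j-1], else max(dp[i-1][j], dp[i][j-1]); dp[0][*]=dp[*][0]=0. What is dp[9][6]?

   ''  j  d  g  i  m  l  h  e  b
''  0  0  0  0  0  0  0  0  0  0
 g  0  0  0  1  1  1  1  1  1  1
 d  0  0  1  1  1  1  1  1  1  1
 j  0  1  1  1  1  1  1  1  1  1
 b  0  1  1  1  1  1  1  1  1  2
 o  0  1  1  1  1  1  1  1  1  2
 e  0  1  1  1  1  1  1  1  2  2
 f  0  1  1  1  1  1  1  1  2  2
 a  0  1  1  1  1  1  1  1  2  2
 p  0  1  1  1  1  1  1  1  2  2

1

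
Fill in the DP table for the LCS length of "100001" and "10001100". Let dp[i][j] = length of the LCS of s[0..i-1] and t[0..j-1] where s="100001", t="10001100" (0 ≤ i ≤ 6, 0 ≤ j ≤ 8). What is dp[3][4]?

3

   ''  1  0  0  0  1  1  0  0
''  0  0  0  0  0  0  0  0  0
 1  0  1  1  1  1  1  1  1  1
 0  0  1  2  2  2  2  2  2  2
 0  0  1  2  3  3  3  3  3  3
 0  0  1  2  3  4  4  4  4  4
 0  0  1  2  3  4  4  4  5  5
 1  0  1  2  3  4  5  5  5  5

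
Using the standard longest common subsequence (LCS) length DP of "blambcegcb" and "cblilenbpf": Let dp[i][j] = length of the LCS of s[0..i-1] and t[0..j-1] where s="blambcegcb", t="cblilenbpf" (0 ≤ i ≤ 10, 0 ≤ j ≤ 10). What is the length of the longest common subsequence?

   ''  c  b  l  i  l  e  n  b  p  f
''  0  0  0  0  0  0  0  0  0  0  0
 b  0  0  1  1  1  1  1  1  1  1  1
 l  0  0  1  2  2  2  2  2  2  2  2
 a  0  0  1  2  2  2  2  2  2  2  2
 m  0  0  1  2  2  2  2  2  2  2  2
 b  0  0  1  2  2  2  2  2  3  3  3
 c  0  1  1  2  2  2  2  2  3  3  3
 e  0  1  1  2  2  2  3  3  3  3  3
 g  0  1  1  2  2  2  3  3  3  3  3
 c  0  1  1  2  2  2  3  3  3  3  3
 b  0  1  2  2  2  2  3  3  4  4  4

4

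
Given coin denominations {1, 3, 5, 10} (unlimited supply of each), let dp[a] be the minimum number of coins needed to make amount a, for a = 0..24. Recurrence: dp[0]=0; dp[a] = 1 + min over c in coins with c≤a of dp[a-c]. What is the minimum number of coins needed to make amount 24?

 a  0  1  2  3  4  5  6  7  8  9 10 11 12 13 14 15 16 17 18 19 20 21 22 23 24
dp  0  1  2  1  2  1  2  3  2  3  1  2  3  2  3  2  3  4  3  4  2  3  4  3  4

4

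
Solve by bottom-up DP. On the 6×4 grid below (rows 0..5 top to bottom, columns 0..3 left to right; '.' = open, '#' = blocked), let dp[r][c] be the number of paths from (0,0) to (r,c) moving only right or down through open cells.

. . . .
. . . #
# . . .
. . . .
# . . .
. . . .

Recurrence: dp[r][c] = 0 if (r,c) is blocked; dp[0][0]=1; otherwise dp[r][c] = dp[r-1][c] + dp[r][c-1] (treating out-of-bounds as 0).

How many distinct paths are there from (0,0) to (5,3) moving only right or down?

32

r\c   0   1   2   3
  0   1   1   1   1
  1   1   2   3   0
  2   0   2   5   5
  3   0   2   7  12
  4   0   2   9  21
  5   0   2  11  32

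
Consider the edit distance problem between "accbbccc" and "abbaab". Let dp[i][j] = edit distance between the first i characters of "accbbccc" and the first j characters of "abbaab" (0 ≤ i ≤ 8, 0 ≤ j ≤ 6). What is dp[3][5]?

4

   ''  a  b  b  a  a  b
''  0  1  2  3  4  5  6
 a  1  0  1  2  3  4  5
 c  2  1  1  2  3  4  5
 c  3  2  2  2  3  4  5
 b  4  3  2  2  3  4  4
 b  5  4  3  2  3  4  4
 c  6  5  4  3  3  4  5
 c  7  6  5  4  4  4  5
 c  8  7  6  5  5  5  5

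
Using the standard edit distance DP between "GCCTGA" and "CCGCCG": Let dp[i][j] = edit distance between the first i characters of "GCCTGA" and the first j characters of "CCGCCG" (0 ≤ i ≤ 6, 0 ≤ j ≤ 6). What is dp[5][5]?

   ''  C  C  G  C  C  G
''  0  1  2  3  4  5  6
 G  1  1  2  2  3  4  5
 C  2  1  1  2  2  3  4
 C  3  2  1  2  2  2  3
 T  4  3  2  2  3  3  3
 G  5  4  3  2  3  4  3
 A  6  5  4  3  3  4  4

4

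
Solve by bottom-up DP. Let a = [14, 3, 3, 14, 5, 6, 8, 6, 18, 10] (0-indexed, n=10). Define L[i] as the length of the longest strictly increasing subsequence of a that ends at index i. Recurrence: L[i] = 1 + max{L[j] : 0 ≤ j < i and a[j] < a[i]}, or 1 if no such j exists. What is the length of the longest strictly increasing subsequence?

   i    0    1    2    3    4    5    6    7    8    9
a[i]   14    3    3   14    5    6    8    6   18   10
L[i]    1    1    1    2    2    3    4    3    5    5

5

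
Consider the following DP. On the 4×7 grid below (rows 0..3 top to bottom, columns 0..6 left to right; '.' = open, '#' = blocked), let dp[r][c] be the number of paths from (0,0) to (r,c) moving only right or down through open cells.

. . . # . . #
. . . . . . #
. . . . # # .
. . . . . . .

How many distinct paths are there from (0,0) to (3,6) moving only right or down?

r\c   0   1   2   3   4   5   6
  0   1   1   1   0   0   0   0
  1   1   2   3   3   3   3   0
  2   1   3   6   9   0   0   0
  3   1   4  10  19  19  19  19

19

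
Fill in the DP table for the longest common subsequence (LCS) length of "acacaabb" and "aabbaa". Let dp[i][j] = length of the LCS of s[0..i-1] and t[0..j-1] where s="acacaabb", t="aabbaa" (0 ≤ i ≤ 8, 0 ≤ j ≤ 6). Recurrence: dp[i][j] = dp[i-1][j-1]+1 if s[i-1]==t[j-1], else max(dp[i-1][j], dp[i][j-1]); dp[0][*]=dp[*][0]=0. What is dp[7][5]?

   ''  a  a  b  b  a  a
''  0  0  0  0  0  0  0
 a  0  1  1  1  1  1  1
 c  0  1  1  1  1  1  1
 a  0  1  2  2  2  2  2
 c  0  1  2  2  2  2  2
 a  0  1  2  2  2  3  3
 a  0  1  2  2  2  3  4
 b  0  1  2  3  3  3  4
 b  0  1  2  3  4  4  4

3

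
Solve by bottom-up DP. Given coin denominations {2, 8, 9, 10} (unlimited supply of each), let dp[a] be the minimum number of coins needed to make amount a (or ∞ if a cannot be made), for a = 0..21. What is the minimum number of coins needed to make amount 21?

 a  0  1  2  3  4  5  6  7  8  9 10 11 12 13 14 15 16 17 18 19 20 21
dp  0  -  1  -  2  -  3  -  1  1  1  2  2  3  3  4  2  2  2  2  2  3
(- denotes ∞ / unreachable)

3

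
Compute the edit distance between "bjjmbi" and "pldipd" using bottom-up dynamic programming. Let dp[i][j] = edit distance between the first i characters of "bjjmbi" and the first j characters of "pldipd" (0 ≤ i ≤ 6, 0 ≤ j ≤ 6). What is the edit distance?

   ''  p  l  d  i  p  d
''  0  1  2  3  4  5  6
 b  1  1  2  3  4  5  6
 j  2  2  2  3  4  5  6
 j  3  3  3  3  4  5  6
 m  4  4  4  4  4  5  6
 b  5  5  5  5  5  5  6
 i  6  6  6  6  5  6  6

6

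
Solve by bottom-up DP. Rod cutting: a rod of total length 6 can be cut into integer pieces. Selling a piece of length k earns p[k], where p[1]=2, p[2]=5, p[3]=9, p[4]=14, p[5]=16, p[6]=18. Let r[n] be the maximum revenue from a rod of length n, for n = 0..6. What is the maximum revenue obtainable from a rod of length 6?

   n    0    1    2    3    4    5    6
r[n]    0    2    5    9   14   16   19

19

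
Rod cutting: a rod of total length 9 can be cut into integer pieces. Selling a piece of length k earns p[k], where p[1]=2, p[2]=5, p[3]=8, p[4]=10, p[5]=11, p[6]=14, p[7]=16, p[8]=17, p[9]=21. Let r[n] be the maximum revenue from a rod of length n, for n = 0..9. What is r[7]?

   n    0    1    2    3    4    5    6    7    8    9
r[n]    0    2    5    8   10   13   16   18   21   24

18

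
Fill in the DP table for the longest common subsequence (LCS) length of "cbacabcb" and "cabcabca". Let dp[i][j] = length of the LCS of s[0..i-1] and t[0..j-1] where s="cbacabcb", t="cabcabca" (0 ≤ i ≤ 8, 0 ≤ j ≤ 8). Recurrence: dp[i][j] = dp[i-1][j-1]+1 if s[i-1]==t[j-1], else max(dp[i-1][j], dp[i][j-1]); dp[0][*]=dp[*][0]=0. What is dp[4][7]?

   ''  c  a  b  c  a  b  c  a
''  0  0  0  0  0  0  0  0  0
 c  0  1  1  1  1  1  1  1  1
 b  0  1  1  2  2  2  2  2  2
 a  0  1  2  2  2  3  3  3  3
 c  0  1  2  2  3  3  3  4  4
 a  0  1  2  2  3  4  4  4  5
 b  0  1  2  3  3  4  5  5  5
 c  0  1  2  3  4  4  5  6  6
 b  0  1  2  3  4  4  5  6  6

4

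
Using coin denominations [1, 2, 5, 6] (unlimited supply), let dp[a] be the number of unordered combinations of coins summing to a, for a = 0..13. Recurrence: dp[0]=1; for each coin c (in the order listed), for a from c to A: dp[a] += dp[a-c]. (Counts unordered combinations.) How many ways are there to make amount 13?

21

after  coin     0     1     2     3     4     5     6     7     8     9    10    11    12    13
          1     1     1     1     1     1     1     1     1     1     1     1     1     1     1
          2     1     1     2     2     3     3     4     4     5     5     6     6     7     7
          5     1     1     2     2     3     4     5     6     7     8    10    11    13    14
          6     1     1     2     2     3     4     6     7     9    10    13    15    19    21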